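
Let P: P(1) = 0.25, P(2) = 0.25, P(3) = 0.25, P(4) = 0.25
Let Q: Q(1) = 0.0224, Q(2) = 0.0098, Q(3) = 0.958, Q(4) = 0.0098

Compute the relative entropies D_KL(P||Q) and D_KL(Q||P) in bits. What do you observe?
D_KL(P||Q) = 2.7221 bits, D_KL(Q||P) = 1.6871 bits. The two directions give different values (D_KL(P||Q) exceeds D_KL(Q||P) by 1.0350 bits): KL divergence is asymmetric.

D_KL(P||Q) = Σ P(x) log₂(P(x)/Q(x))

Computing term by term:
  P(1)·log₂(P(1)/Q(1)) = 0.25·log₂(0.25/0.0224) = 0.87009
  P(2)·log₂(P(2)/Q(2)) = 0.25·log₂(0.25/0.0098) = 1.16825
  P(3)·log₂(P(3)/Q(3)) = 0.25·log₂(0.25/0.958) = -0.48452
  P(4)·log₂(P(4)/Q(4)) = 0.25·log₂(0.25/0.0098) = 1.16825

D_KL(P||Q) = 0.87009 + 1.16825 - 0.48452 + 1.16825 = 2.72207 ≈ 2.7221 bits

D_KL(Q||P) = Σ Q(x) log₂(Q(x)/P(x))

Computing term by term:
  Q(1)·log₂(Q(1)/P(1)) = 0.0224·log₂(0.0224/0.25) = -0.07796
  Q(2)·log₂(Q(2)/P(2)) = 0.0098·log₂(0.0098/0.25) = -0.04580
  Q(3)·log₂(Q(3)/P(3)) = 0.958·log₂(0.958/0.25) = 1.85670
  Q(4)·log₂(Q(4)/P(4)) = 0.0098·log₂(0.0098/0.25) = -0.04580

D_KL(Q||P) = -0.07796 - 0.04580 + 1.85670 - 0.04580 = 1.68714 ≈ 1.6871 bits

These are NOT equal (difference: 1.0350 bits). KL divergence is asymmetric: D_KL(P||Q) ≠ D_KL(Q||P) in general.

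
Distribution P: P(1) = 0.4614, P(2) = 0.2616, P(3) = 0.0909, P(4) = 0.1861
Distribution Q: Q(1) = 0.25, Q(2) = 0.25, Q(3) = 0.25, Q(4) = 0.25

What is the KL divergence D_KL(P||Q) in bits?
0.2131 bits

D_KL(P||Q) = Σ P(x) log₂(P(x)/Q(x))

Computing term by term:
  P(1)·log₂(P(1)/Q(1)) = 0.4614·log₂(0.4614/0.25) = 0.40792
  P(2)·log₂(P(2)/Q(2)) = 0.2616·log₂(0.2616/0.25) = 0.01712
  P(3)·log₂(P(3)/Q(3)) = 0.0909·log₂(0.0909/0.25) = -0.13268
  P(4)·log₂(P(4)/Q(4)) = 0.1861·log₂(0.1861/0.25) = -0.07925

D_KL(P||Q) = 0.40792 + 0.01712 - 0.13268 - 0.07925 = 0.21311 ≈ 0.2131 bits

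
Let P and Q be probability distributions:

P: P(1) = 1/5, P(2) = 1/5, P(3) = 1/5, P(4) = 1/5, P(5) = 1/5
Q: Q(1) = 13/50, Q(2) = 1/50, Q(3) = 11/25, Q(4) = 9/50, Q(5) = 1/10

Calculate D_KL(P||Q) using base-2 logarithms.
0.5916 bits

D_KL(P||Q) = Σ P(x) log₂(P(x)/Q(x))

Computing term by term:
  P(1)·log₂(P(1)/Q(1)) = (1/5)·log₂((1/5)/(13/50)) = -0.07570
  P(2)·log₂(P(2)/Q(2)) = (1/5)·log₂((1/5)/(1/50)) = 0.66439
  P(3)·log₂(P(3)/Q(3)) = (1/5)·log₂((1/5)/(11/25)) = -0.22750
  P(4)·log₂(P(4)/Q(4)) = (1/5)·log₂((1/5)/(9/50)) = 0.03040
  P(5)·log₂(P(5)/Q(5)) = (1/5)·log₂((1/5)/(1/10)) = 0.20000

D_KL(P||Q) = -0.07570 + 0.66439 - 0.22750 + 0.03040 + 0.20000 = 0.59159 ≈ 0.5916 bits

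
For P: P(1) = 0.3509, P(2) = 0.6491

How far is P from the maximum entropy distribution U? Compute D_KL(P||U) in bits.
0.0651 bits

U(i) = 1/2 for all i

D_KL(P||U) = Σ P(x) log₂(P(x) / (1/2))
           = Σ P(x) log₂(P(x)) + log₂(2)
           = log₂(2) - H(P)

H(P) = -Σ P(x) log₂(P(x)):
  -P(1)·log₂(P(1)) = -(0.3509)·log₂(0.3509) = 0.53016
  -P(2)·log₂(P(2)) = -(0.6491)·log₂(0.6491) = 0.40471
H(P) = 0.53016 + 0.40471 = 0.93487 bits

log₂(2) = 1.00000 bits

D_KL(P||U) = 1.00000 - 0.93487 = 0.06513 ≈ 0.0651 bits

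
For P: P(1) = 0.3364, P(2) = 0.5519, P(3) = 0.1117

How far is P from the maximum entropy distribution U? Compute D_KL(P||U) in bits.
0.2297 bits

U(i) = 1/3 for all i

D_KL(P||U) = Σ P(x) log₂(P(x) / (1/3))
           = Σ P(x) log₂(P(x)) + log₂(3)
           = log₂(3) - H(P)

H(P) = -Σ P(x) log₂(P(x)):
  -P(1)·log₂(P(1)) = -(0.3364)·log₂(0.3364) = 0.52874
  -P(2)·log₂(P(2)) = -(0.5519)·log₂(0.5519) = 0.47327
  -P(3)·log₂(P(3)) = -(0.1117)·log₂(0.1117) = 0.35323
H(P) = 0.52874 + 0.47327 + 0.35323 = 1.35524 bits

log₂(3) = 1.58496 bits

D_KL(P||U) = 1.58496 - 1.35524 = 0.22972 ≈ 0.2297 bits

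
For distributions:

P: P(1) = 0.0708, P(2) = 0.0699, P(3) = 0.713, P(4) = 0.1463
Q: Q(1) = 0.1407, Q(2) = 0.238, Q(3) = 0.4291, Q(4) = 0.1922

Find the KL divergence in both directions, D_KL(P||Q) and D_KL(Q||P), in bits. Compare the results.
D_KL(P||Q) = 0.2710 bits, D_KL(Q||P) = 0.3214 bits. D_KL(Q||P) is larger than D_KL(P||Q) by 0.0504 bits; the two directions differ.

D_KL(P||Q) = Σ P(x) log₂(P(x)/Q(x))

Computing term by term:
  P(1)·log₂(P(1)/Q(1)) = 0.0708·log₂(0.0708/0.1407) = -0.07015
  P(2)·log₂(P(2)/Q(2)) = 0.0699·log₂(0.0699/0.238) = -0.12356
  P(3)·log₂(P(3)/Q(3)) = 0.713·log₂(0.713/0.4291) = 0.52234
  P(4)·log₂(P(4)/Q(4)) = 0.1463·log₂(0.1463/0.1922) = -0.05760

D_KL(P||Q) = -0.07015 - 0.12356 + 0.52234 - 0.05760 = 0.27103 ≈ 0.2710 bits

D_KL(Q||P) = Σ Q(x) log₂(Q(x)/P(x))

Computing term by term:
  Q(1)·log₂(Q(1)/P(1)) = 0.1407·log₂(0.1407/0.0708) = 0.13941
  Q(2)·log₂(Q(2)/P(2)) = 0.238·log₂(0.238/0.0699) = 0.42069
  Q(3)·log₂(Q(3)/P(3)) = 0.4291·log₂(0.4291/0.713) = -0.31435
  Q(4)·log₂(Q(4)/P(4)) = 0.1922·log₂(0.1922/0.1463) = 0.07567

D_KL(Q||P) = 0.13941 + 0.42069 - 0.31435 + 0.07567 = 0.32142 ≈ 0.3214 bits

These are NOT equal (difference: 0.0504 bits). KL divergence is asymmetric: D_KL(P||Q) ≠ D_KL(Q||P) in general.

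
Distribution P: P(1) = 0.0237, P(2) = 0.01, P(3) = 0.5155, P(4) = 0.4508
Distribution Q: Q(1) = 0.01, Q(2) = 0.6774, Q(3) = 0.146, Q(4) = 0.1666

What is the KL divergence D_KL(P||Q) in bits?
1.5543 bits

D_KL(P||Q) = Σ P(x) log₂(P(x)/Q(x))

Computing term by term:
  P(1)·log₂(P(1)/Q(1)) = 0.0237·log₂(0.0237/0.01) = 0.02950
  P(2)·log₂(P(2)/Q(2)) = 0.01·log₂(0.01/0.6774) = -0.06082
  P(3)·log₂(P(3)/Q(3)) = 0.5155·log₂(0.5155/0.146) = 0.93821
  P(4)·log₂(P(4)/Q(4)) = 0.4508·log₂(0.4508/0.1666) = 0.64739

D_KL(P||Q) = 0.02950 - 0.06082 + 0.93821 + 0.64739 = 1.55428 ≈ 1.5543 bits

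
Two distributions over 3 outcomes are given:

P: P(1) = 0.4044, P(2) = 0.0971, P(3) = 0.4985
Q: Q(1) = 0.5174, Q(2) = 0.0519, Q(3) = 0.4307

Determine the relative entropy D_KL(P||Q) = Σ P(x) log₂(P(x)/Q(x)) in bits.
0.0491 bits

D_KL(P||Q) = Σ P(x) log₂(P(x)/Q(x))

Computing term by term:
  P(1)·log₂(P(1)/Q(1)) = 0.4044·log₂(0.4044/0.5174) = -0.14376
  P(2)·log₂(P(2)/Q(2)) = 0.0971·log₂(0.0971/0.0519) = 0.08775
  P(3)·log₂(P(3)/Q(3)) = 0.4985·log₂(0.4985/0.4307) = 0.10514

D_KL(P||Q) = -0.14376 + 0.08775 + 0.10514 = 0.04913 ≈ 0.0491 bits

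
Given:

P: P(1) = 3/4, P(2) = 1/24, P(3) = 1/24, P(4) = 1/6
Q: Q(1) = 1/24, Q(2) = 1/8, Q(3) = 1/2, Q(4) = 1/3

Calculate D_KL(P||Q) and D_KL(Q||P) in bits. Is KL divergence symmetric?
D_KL(P||Q) = 2.7454 bits, D_KL(Q||P) = 2.1502 bits. No, KL divergence is not symmetric.

D_KL(P||Q) = Σ P(x) log₂(P(x)/Q(x))

Computing term by term:
  P(1)·log₂(P(1)/Q(1)) = (3/4)·log₂((3/4)/(1/24)) = 3.12744
  P(2)·log₂(P(2)/Q(2)) = (1/24)·log₂((1/24)/(1/8)) = -0.06604
  P(3)·log₂(P(3)/Q(3)) = (1/24)·log₂((1/24)/(1/2)) = -0.14937
  P(4)·log₂(P(4)/Q(4)) = (1/6)·log₂((1/6)/(1/3)) = -0.16667

D_KL(P||Q) = 3.12744 - 0.06604 - 0.14937 - 0.16667 = 2.74536 ≈ 2.7454 bits

D_KL(Q||P) = Σ Q(x) log₂(Q(x)/P(x))

Computing term by term:
  Q(1)·log₂(Q(1)/P(1)) = (1/24)·log₂((1/24)/(3/4)) = -0.17375
  Q(2)·log₂(Q(2)/P(2)) = (1/8)·log₂((1/8)/(1/24)) = 0.19812
  Q(3)·log₂(Q(3)/P(3)) = (1/2)·log₂((1/2)/(1/24)) = 1.79248
  Q(4)·log₂(Q(4)/P(4)) = (1/3)·log₂((1/3)/(1/6)) = 0.33333

D_KL(Q||P) = -0.17375 + 0.19812 + 1.79248 + 0.33333 = 2.15018 ≈ 2.1502 bits

These are NOT equal (difference: 0.5952 bits). KL divergence is asymmetric: D_KL(P||Q) ≠ D_KL(Q||P) in general.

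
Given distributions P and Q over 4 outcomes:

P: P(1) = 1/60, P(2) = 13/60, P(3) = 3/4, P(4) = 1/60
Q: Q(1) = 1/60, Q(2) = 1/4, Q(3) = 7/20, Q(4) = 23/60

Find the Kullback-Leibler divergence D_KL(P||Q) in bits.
0.7045 bits

D_KL(P||Q) = Σ P(x) log₂(P(x)/Q(x))

Computing term by term:
  P(1)·log₂(P(1)/Q(1)) = (1/60)·log₂((1/60)/(1/60)) = 0.00000
  P(2)·log₂(P(2)/Q(2)) = (13/60)·log₂((13/60)/(1/4)) = -0.04473
  P(3)·log₂(P(3)/Q(3)) = (3/4)·log₂((3/4)/(7/20)) = 0.82465
  P(4)·log₂(P(4)/Q(4)) = (1/60)·log₂((1/60)/(23/60)) = -0.07539

D_KL(P||Q) = 0.00000 - 0.04473 + 0.82465 - 0.07539 = 0.70453 ≈ 0.7045 bits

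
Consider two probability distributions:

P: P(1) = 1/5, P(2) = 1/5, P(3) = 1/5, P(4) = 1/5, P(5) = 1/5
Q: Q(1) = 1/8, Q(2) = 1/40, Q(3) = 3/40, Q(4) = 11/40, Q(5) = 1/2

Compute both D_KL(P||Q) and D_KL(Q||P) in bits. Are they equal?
D_KL(P||Q) = 0.6623 bits, D_KL(Q||P) = 0.5214 bits. No, they are not equal.

D_KL(P||Q) = Σ P(x) log₂(P(x)/Q(x))

Computing term by term:
  P(1)·log₂(P(1)/Q(1)) = (1/5)·log₂((1/5)/(1/8)) = 0.13561
  P(2)·log₂(P(2)/Q(2)) = (1/5)·log₂((1/5)/(1/40)) = 0.60000
  P(3)·log₂(P(3)/Q(3)) = (1/5)·log₂((1/5)/(3/40)) = 0.28301
  P(4)·log₂(P(4)/Q(4)) = (1/5)·log₂((1/5)/(11/40)) = -0.09189
  P(5)·log₂(P(5)/Q(5)) = (1/5)·log₂((1/5)/(1/2)) = -0.26439

D_KL(P||Q) = 0.13561 + 0.60000 + 0.28301 - 0.09189 - 0.26439 = 0.66234 ≈ 0.6623 bits

D_KL(Q||P) = Σ Q(x) log₂(Q(x)/P(x))

Computing term by term:
  Q(1)·log₂(Q(1)/P(1)) = (1/8)·log₂((1/8)/(1/5)) = -0.08476
  Q(2)·log₂(Q(2)/P(2)) = (1/40)·log₂((1/40)/(1/5)) = -0.07500
  Q(3)·log₂(Q(3)/P(3)) = (3/40)·log₂((3/40)/(1/5)) = -0.10613
  Q(4)·log₂(Q(4)/P(4)) = (11/40)·log₂((11/40)/(1/5)) = 0.12634
  Q(5)·log₂(Q(5)/P(5)) = (1/2)·log₂((1/2)/(1/5)) = 0.66096

D_KL(Q||P) = -0.08476 - 0.07500 - 0.10613 + 0.12634 + 0.66096 = 0.52141 ≈ 0.5214 bits

These are NOT equal (difference: 0.1409 bits). KL divergence is asymmetric: D_KL(P||Q) ≠ D_KL(Q||P) in general.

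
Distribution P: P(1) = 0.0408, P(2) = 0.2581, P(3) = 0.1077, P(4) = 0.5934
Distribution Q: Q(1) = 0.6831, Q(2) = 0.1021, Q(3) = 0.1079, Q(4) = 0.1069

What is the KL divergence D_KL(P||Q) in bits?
1.6465 bits

D_KL(P||Q) = Σ P(x) log₂(P(x)/Q(x))

Computing term by term:
  P(1)·log₂(P(1)/Q(1)) = 0.0408·log₂(0.0408/0.6831) = -0.16587
  P(2)·log₂(P(2)/Q(2)) = 0.2581·log₂(0.2581/0.1021) = 0.34532
  P(3)·log₂(P(3)/Q(3)) = 0.1077·log₂(0.1077/0.1079) = -0.00029
  P(4)·log₂(P(4)/Q(4)) = 0.5934·log₂(0.5934/0.1069) = 1.46733

D_KL(P||Q) = -0.16587 + 0.34532 - 0.00029 + 1.46733 = 1.64649 ≈ 1.6465 bits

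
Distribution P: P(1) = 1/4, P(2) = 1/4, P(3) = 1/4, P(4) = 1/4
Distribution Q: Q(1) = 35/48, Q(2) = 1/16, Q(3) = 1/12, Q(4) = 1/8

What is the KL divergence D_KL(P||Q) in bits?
0.7602 bits

D_KL(P||Q) = Σ P(x) log₂(P(x)/Q(x))

Computing term by term:
  P(1)·log₂(P(1)/Q(1)) = (1/4)·log₂((1/4)/(35/48)) = -0.38608
  P(2)·log₂(P(2)/Q(2)) = (1/4)·log₂((1/4)/(1/16)) = 0.50000
  P(3)·log₂(P(3)/Q(3)) = (1/4)·log₂((1/4)/(1/12)) = 0.39624
  P(4)·log₂(P(4)/Q(4)) = (1/4)·log₂((1/4)/(1/8)) = 0.25000

D_KL(P||Q) = -0.38608 + 0.50000 + 0.39624 + 0.25000 = 0.76016 ≈ 0.7602 bits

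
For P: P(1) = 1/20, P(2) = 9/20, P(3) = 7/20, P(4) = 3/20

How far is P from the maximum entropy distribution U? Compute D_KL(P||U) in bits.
0.3249 bits

U(i) = 1/4 for all i

D_KL(P||U) = Σ P(x) log₂(P(x) / (1/4))
           = Σ P(x) log₂(P(x)) + log₂(4)
           = log₂(4) - H(P)

H(P) = -Σ P(x) log₂(P(x)):
  -P(1)·log₂(P(1)) = -(1/20)·log₂(1/20) = 0.21610
  -P(2)·log₂(P(2)) = -(9/20)·log₂(9/20) = 0.51840
  -P(3)·log₂(P(3)) = -(7/20)·log₂(7/20) = 0.53010
  -P(4)·log₂(P(4)) = -(3/20)·log₂(3/20) = 0.41054
H(P) = 0.21610 + 0.51840 + 0.53010 + 0.41054 = 1.67514 bits

log₂(4) = 2.00000 bits

D_KL(P||U) = 2.00000 - 1.67514 = 0.32486 ≈ 0.3249 bits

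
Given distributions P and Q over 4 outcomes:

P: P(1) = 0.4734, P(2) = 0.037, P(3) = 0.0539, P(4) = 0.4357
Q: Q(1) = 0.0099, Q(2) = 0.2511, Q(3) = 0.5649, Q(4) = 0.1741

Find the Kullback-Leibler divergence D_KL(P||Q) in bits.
2.9330 bits

D_KL(P||Q) = Σ P(x) log₂(P(x)/Q(x))

Computing term by term:
  P(1)·log₂(P(1)/Q(1)) = 0.4734·log₂(0.4734/0.0099) = 2.64133
  P(2)·log₂(P(2)/Q(2)) = 0.037·log₂(0.037/0.2511) = -0.10222
  P(3)·log₂(P(3)/Q(3)) = 0.0539·log₂(0.0539/0.5649) = -0.18270
  P(4)·log₂(P(4)/Q(4)) = 0.4357·log₂(0.4357/0.1741) = 0.57661

D_KL(P||Q) = 2.64133 - 0.10222 - 0.18270 + 0.57661 = 2.93302 ≈ 2.9330 bits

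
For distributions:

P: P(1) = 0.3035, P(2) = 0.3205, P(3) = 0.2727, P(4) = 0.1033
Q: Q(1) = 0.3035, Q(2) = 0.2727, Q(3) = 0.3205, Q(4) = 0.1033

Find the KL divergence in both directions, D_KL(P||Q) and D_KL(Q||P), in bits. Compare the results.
D_KL(P||Q) = 0.0111 bits, D_KL(Q||P) = 0.0111 bits. The two directions give exactly the same value for this pair.

D_KL(P||Q) = Σ P(x) log₂(P(x)/Q(x))

Computing term by term:
  P(1)·log₂(P(1)/Q(1)) = 0.3035·log₂(0.3035/0.3035) = 0.00000
  P(2)·log₂(P(2)/Q(2)) = 0.3205·log₂(0.3205/0.2727) = 0.07468
  P(3)·log₂(P(3)/Q(3)) = 0.2727·log₂(0.2727/0.3205) = -0.06354
  P(4)·log₂(P(4)/Q(4)) = 0.1033·log₂(0.1033/0.1033) = 0.00000

D_KL(P||Q) = 0.00000 + 0.07468 - 0.06354 + 0.00000 = 0.01114 ≈ 0.0111 bits

D_KL(Q||P) = Σ Q(x) log₂(Q(x)/P(x))

Computing term by term:
  Q(1)·log₂(Q(1)/P(1)) = 0.3035·log₂(0.3035/0.3035) = 0.00000
  Q(2)·log₂(Q(2)/P(2)) = 0.2727·log₂(0.2727/0.3205) = -0.06354
  Q(3)·log₂(Q(3)/P(3)) = 0.3205·log₂(0.3205/0.2727) = 0.07468
  Q(4)·log₂(Q(4)/P(4)) = 0.1033·log₂(0.1033/0.1033) = 0.00000

D_KL(Q||P) = 0.00000 - 0.06354 + 0.07468 + 0.00000 = 0.01114 ≈ 0.0111 bits

These ARE equal here. Q is P with outcomes relabeled (Q(2) = P(3), Q(3) = P(2)) by a relabeling that is its own inverse, so the two sums contain exactly the same terms in a different order. This is a special case — KL divergence is not symmetric in general: D_KL(P||Q) ≠ D_KL(Q||P) for most P, Q.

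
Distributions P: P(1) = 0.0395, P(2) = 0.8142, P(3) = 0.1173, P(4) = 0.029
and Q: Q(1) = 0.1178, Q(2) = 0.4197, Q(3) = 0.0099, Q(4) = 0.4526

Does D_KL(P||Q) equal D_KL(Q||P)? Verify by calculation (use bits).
D_KL(P||Q) = 1.0195 bits, D_KL(Q||P) = 1.5433 bits. No — D_KL(P||Q) ≠ D_KL(Q||P) for this pair.

D_KL(P||Q) = Σ P(x) log₂(P(x)/Q(x))

Computing term by term:
  P(1)·log₂(P(1)/Q(1)) = 0.0395·log₂(0.0395/0.1178) = -0.06227
  P(2)·log₂(P(2)/Q(2)) = 0.8142·log₂(0.8142/0.4197) = 0.77840
  P(3)·log₂(P(3)/Q(3)) = 0.1173·log₂(0.1173/0.0099) = 0.41837
  P(4)·log₂(P(4)/Q(4)) = 0.029·log₂(0.029/0.4526) = -0.11496

D_KL(P||Q) = -0.06227 + 0.77840 + 0.41837 - 0.11496 = 1.01954 ≈ 1.0195 bits

D_KL(Q||P) = Σ Q(x) log₂(Q(x)/P(x))

Computing term by term:
  Q(1)·log₂(Q(1)/P(1)) = 0.1178·log₂(0.1178/0.0395) = 0.18570
  Q(2)·log₂(Q(2)/P(2)) = 0.4197·log₂(0.4197/0.8142) = -0.40124
  Q(3)·log₂(Q(3)/P(3)) = 0.0099·log₂(0.0099/0.1173) = -0.03531
  Q(4)·log₂(Q(4)/P(4)) = 0.4526·log₂(0.4526/0.029) = 1.79416

D_KL(Q||P) = 0.18570 - 0.40124 - 0.03531 + 1.79416 = 1.54331 ≈ 1.5433 bits

These are NOT equal (difference: 0.5238 bits). KL divergence is asymmetric: D_KL(P||Q) ≠ D_KL(Q||P) in general.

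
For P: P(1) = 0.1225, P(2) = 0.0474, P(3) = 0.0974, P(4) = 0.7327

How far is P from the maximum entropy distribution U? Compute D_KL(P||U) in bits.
0.7644 bits

U(i) = 1/4 for all i

D_KL(P||U) = Σ P(x) log₂(P(x) / (1/4))
           = Σ P(x) log₂(P(x)) + log₂(4)
           = log₂(4) - H(P)

H(P) = -Σ P(x) log₂(P(x)):
  -P(1)·log₂(P(1)) = -(0.1225)·log₂(0.1225) = 0.37107
  -P(2)·log₂(P(2)) = -(0.0474)·log₂(0.0474) = 0.20851
  -P(3)·log₂(P(3)) = -(0.0974)·log₂(0.0974) = 0.32726
  -P(4)·log₂(P(4)) = -(0.7327)·log₂(0.7327) = 0.32877
H(P) = 0.37107 + 0.20851 + 0.32726 + 0.32877 = 1.23561 bits

log₂(4) = 2.00000 bits

D_KL(P||U) = 2.00000 - 1.23561 = 0.76439 ≈ 0.7644 bits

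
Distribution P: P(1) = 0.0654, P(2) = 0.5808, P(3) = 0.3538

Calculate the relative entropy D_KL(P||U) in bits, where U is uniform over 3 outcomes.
0.3420 bits

U(i) = 1/3 for all i

D_KL(P||U) = Σ P(x) log₂(P(x) / (1/3))
           = Σ P(x) log₂(P(x)) + log₂(3)
           = log₂(3) - H(P)

H(P) = -Σ P(x) log₂(P(x)):
  -P(1)·log₂(P(1)) = -(0.0654)·log₂(0.0654) = 0.25732
  -P(2)·log₂(P(2)) = -(0.5808)·log₂(0.5808) = 0.45528
  -P(3)·log₂(P(3)) = -(0.3538)·log₂(0.3538) = 0.53034
H(P) = 0.25732 + 0.45528 + 0.53034 = 1.24294 bits

log₂(3) = 1.58496 bits

D_KL(P||U) = 1.58496 - 1.24294 = 0.34202 ≈ 0.3420 bits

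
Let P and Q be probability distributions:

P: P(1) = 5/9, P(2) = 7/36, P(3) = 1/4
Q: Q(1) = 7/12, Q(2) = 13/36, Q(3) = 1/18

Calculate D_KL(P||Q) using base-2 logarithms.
0.3297 bits

D_KL(P||Q) = Σ P(x) log₂(P(x)/Q(x))

Computing term by term:
  P(1)·log₂(P(1)/Q(1)) = (5/9)·log₂((5/9)/(7/12)) = -0.03911
  P(2)·log₂(P(2)/Q(2)) = (7/36)·log₂((7/36)/(13/36)) = -0.17366
  P(3)·log₂(P(3)/Q(3)) = (1/4)·log₂((1/4)/(1/18)) = 0.54248

D_KL(P||Q) = -0.03911 - 0.17366 + 0.54248 = 0.32971 ≈ 0.3297 bits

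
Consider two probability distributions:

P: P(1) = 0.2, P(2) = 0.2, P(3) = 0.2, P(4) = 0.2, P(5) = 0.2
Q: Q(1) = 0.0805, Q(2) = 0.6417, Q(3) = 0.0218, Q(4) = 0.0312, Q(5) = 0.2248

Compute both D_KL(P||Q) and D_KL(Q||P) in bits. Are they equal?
D_KL(P||Q) = 1.0681 bits, D_KL(Q||P) = 0.8582 bits. No, they are not equal.

D_KL(P||Q) = Σ P(x) log₂(P(x)/Q(x))

Computing term by term:
  P(1)·log₂(P(1)/Q(1)) = 0.2·log₂(0.2/0.0805) = 0.26259
  P(2)·log₂(P(2)/Q(2)) = 0.2·log₂(0.2/0.6417) = -0.33638
  P(3)·log₂(P(3)/Q(3)) = 0.2·log₂(0.2/0.0218) = 0.63952
  P(4)·log₂(P(4)/Q(4)) = 0.2·log₂(0.2/0.0312) = 0.53608
  P(5)·log₂(P(5)/Q(5)) = 0.2·log₂(0.2/0.2248) = -0.03373

D_KL(P||Q) = 0.26259 - 0.33638 + 0.63952 + 0.53608 - 0.03373 = 1.06808 ≈ 1.0681 bits

D_KL(Q||P) = Σ Q(x) log₂(Q(x)/P(x))

Computing term by term:
  Q(1)·log₂(Q(1)/P(1)) = 0.0805·log₂(0.0805/0.2) = -0.10569
  Q(2)·log₂(Q(2)/P(2)) = 0.6417·log₂(0.6417/0.2) = 1.07927
  Q(3)·log₂(Q(3)/P(3)) = 0.0218·log₂(0.0218/0.2) = -0.06971
  Q(4)·log₂(Q(4)/P(4)) = 0.0312·log₂(0.0312/0.2) = -0.08363
  Q(5)·log₂(Q(5)/P(5)) = 0.2248·log₂(0.2248/0.2) = 0.03791

D_KL(Q||P) = -0.10569 + 1.07927 - 0.06971 - 0.08363 + 0.03791 = 0.85815 ≈ 0.8582 bits

These are NOT equal (difference: 0.2099 bits). KL divergence is asymmetric: D_KL(P||Q) ≠ D_KL(Q||P) in general.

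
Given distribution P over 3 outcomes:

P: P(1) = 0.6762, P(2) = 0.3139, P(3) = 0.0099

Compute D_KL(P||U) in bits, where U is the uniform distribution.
0.6126 bits

U(i) = 1/3 for all i

D_KL(P||U) = Σ P(x) log₂(P(x) / (1/3))
           = Σ P(x) log₂(P(x)) + log₂(3)
           = log₂(3) - H(P)

H(P) = -Σ P(x) log₂(P(x)):
  -P(1)·log₂(P(1)) = -(0.6762)·log₂(0.6762) = 0.38170
  -P(2)·log₂(P(2)) = -(0.3139)·log₂(0.3139) = 0.52472
  -P(3)·log₂(P(3)) = -(0.0099)·log₂(0.0099) = 0.06592
H(P) = 0.38170 + 0.52472 + 0.06592 = 0.97234 bits

log₂(3) = 1.58496 bits

D_KL(P||U) = 1.58496 - 0.97234 = 0.61262 ≈ 0.6126 bits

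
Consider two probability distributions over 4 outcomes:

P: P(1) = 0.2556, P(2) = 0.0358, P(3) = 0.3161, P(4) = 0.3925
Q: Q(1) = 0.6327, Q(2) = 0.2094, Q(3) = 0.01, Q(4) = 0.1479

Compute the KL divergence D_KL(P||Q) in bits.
1.7021 bits

D_KL(P||Q) = Σ P(x) log₂(P(x)/Q(x))

Computing term by term:
  P(1)·log₂(P(1)/Q(1)) = 0.2556·log₂(0.2556/0.6327) = -0.33423
  P(2)·log₂(P(2)/Q(2)) = 0.0358·log₂(0.0358/0.2094) = -0.09123
  P(3)·log₂(P(3)/Q(3)) = 0.3161·log₂(0.3161/0.01) = 1.57491
  P(4)·log₂(P(4)/Q(4)) = 0.3925·log₂(0.3925/0.1479) = 0.55267

D_KL(P||Q) = -0.33423 - 0.09123 + 1.57491 + 0.55267 = 1.70212 ≈ 1.7021 bits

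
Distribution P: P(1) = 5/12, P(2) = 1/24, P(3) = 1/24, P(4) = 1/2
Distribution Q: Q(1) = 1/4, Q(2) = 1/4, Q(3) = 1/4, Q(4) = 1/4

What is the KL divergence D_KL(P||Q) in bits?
0.5917 bits

D_KL(P||Q) = Σ P(x) log₂(P(x)/Q(x))

Computing term by term:
  P(1)·log₂(P(1)/Q(1)) = (5/12)·log₂((5/12)/(1/4)) = 0.30707
  P(2)·log₂(P(2)/Q(2)) = (1/24)·log₂((1/24)/(1/4)) = -0.10771
  P(3)·log₂(P(3)/Q(3)) = (1/24)·log₂((1/24)/(1/4)) = -0.10771
  P(4)·log₂(P(4)/Q(4)) = (1/2)·log₂((1/2)/(1/4)) = 0.50000

D_KL(P||Q) = 0.30707 - 0.10771 - 0.10771 + 0.50000 = 0.59165 ≈ 0.5917 bits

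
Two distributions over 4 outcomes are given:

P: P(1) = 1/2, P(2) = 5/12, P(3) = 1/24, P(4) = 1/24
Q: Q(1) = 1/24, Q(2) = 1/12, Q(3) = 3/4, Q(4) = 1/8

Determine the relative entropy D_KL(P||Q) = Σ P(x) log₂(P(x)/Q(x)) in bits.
2.5202 bits

D_KL(P||Q) = Σ P(x) log₂(P(x)/Q(x))

Computing term by term:
  P(1)·log₂(P(1)/Q(1)) = (1/2)·log₂((1/2)/(1/24)) = 1.79248
  P(2)·log₂(P(2)/Q(2)) = (5/12)·log₂((5/12)/(1/12)) = 0.96747
  P(3)·log₂(P(3)/Q(3)) = (1/24)·log₂((1/24)/(3/4)) = -0.17375
  P(4)·log₂(P(4)/Q(4)) = (1/24)·log₂((1/24)/(1/8)) = -0.06604

D_KL(P||Q) = 1.79248 + 0.96747 - 0.17375 - 0.06604 = 2.52016 ≈ 2.5202 bits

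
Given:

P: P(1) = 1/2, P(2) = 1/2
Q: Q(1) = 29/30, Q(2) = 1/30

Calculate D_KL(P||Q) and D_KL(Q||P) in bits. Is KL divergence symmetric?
D_KL(P||Q) = 1.4779 bits, D_KL(Q||P) = 0.7892 bits. No, KL divergence is not symmetric.

D_KL(P||Q) = Σ P(x) log₂(P(x)/Q(x))

Computing term by term:
  P(1)·log₂(P(1)/Q(1)) = (1/2)·log₂((1/2)/(29/30)) = -0.47555
  P(2)·log₂(P(2)/Q(2)) = (1/2)·log₂((1/2)/(1/30)) = 1.95345

D_KL(P||Q) = -0.47555 + 1.95345 = 1.47790 ≈ 1.4779 bits

D_KL(Q||P) = Σ Q(x) log₂(Q(x)/P(x))

Computing term by term:
  Q(1)·log₂(Q(1)/P(1)) = (29/30)·log₂((29/30)/(1/2)) = 0.91939
  Q(2)·log₂(Q(2)/P(2)) = (1/30)·log₂((1/30)/(1/2)) = -0.13023

D_KL(Q||P) = 0.91939 - 0.13023 = 0.78916 ≈ 0.7892 bits

These are NOT equal (difference: 0.6887 bits). KL divergence is asymmetric: D_KL(P||Q) ≠ D_KL(Q||P) in general.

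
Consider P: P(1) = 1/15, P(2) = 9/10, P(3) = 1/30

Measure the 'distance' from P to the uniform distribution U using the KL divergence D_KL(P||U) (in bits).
1.0241 bits

U(i) = 1/3 for all i

D_KL(P||U) = Σ P(x) log₂(P(x) / (1/3))
           = Σ P(x) log₂(P(x)) + log₂(3)
           = log₂(3) - H(P)

H(P) = -Σ P(x) log₂(P(x)):
  -P(1)·log₂(P(1)) = -(1/15)·log₂(1/15) = 0.26046
  -P(2)·log₂(P(2)) = -(9/10)·log₂(9/10) = 0.13680
  -P(3)·log₂(P(3)) = -(1/30)·log₂(1/30) = 0.16356
H(P) = 0.26046 + 0.13680 + 0.16356 = 0.56082 bits

log₂(3) = 1.58496 bits

D_KL(P||U) = 1.58496 - 0.56082 = 1.02414 ≈ 1.0241 bits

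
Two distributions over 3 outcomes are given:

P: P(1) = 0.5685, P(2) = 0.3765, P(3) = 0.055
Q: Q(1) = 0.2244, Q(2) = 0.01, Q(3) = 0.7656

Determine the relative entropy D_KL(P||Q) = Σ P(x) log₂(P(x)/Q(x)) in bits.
2.5243 bits

D_KL(P||Q) = Σ P(x) log₂(P(x)/Q(x))

Computing term by term:
  P(1)·log₂(P(1)/Q(1)) = 0.5685·log₂(0.5685/0.2244) = 0.76241
  P(2)·log₂(P(2)/Q(2)) = 0.3765·log₂(0.3765/0.01) = 1.97082
  P(3)·log₂(P(3)/Q(3)) = 0.055·log₂(0.055/0.7656) = -0.20895

D_KL(P||Q) = 0.76241 + 1.97082 - 0.20895 = 2.52428 ≈ 2.5243 bits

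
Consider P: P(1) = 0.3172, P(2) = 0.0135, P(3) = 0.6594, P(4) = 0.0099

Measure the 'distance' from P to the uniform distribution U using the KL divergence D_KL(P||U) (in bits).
0.9286 bits

U(i) = 1/4 for all i

D_KL(P||U) = Σ P(x) log₂(P(x) / (1/4))
           = Σ P(x) log₂(P(x)) + log₂(4)
           = log₂(4) - H(P)

H(P) = -Σ P(x) log₂(P(x)):
  -P(1)·log₂(P(1)) = -(0.3172)·log₂(0.3172) = 0.52545
  -P(2)·log₂(P(2)) = -(0.0135)·log₂(0.0135) = 0.08385
  -P(3)·log₂(P(3)) = -(0.6594)·log₂(0.6594) = 0.39615
  -P(4)·log₂(P(4)) = -(0.0099)·log₂(0.0099) = 0.06592
H(P) = 0.52545 + 0.08385 + 0.39615 + 0.06592 = 1.07137 bits

log₂(4) = 2.00000 bits

D_KL(P||U) = 2.00000 - 1.07137 = 0.92863 ≈ 0.9286 bits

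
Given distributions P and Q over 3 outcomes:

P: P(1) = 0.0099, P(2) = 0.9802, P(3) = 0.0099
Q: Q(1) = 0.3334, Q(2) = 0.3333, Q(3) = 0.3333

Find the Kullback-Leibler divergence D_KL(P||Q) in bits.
1.4250 bits

D_KL(P||Q) = Σ P(x) log₂(P(x)/Q(x))

Computing term by term:
  P(1)·log₂(P(1)/Q(1)) = 0.0099·log₂(0.0099/0.3334) = -0.05023
  P(2)·log₂(P(2)/Q(2)) = 0.9802·log₂(0.9802/0.3333) = 1.52544
  P(3)·log₂(P(3)/Q(3)) = 0.0099·log₂(0.0099/0.3333) = -0.05023

D_KL(P||Q) = -0.05023 + 1.52544 - 0.05023 = 1.42498 ≈ 1.4250 bits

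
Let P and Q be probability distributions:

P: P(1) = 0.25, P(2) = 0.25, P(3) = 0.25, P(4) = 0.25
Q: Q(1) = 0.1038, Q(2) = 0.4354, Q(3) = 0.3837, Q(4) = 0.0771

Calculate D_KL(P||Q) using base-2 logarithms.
0.3867 bits

D_KL(P||Q) = Σ P(x) log₂(P(x)/Q(x))

Computing term by term:
  P(1)·log₂(P(1)/Q(1)) = 0.25·log₂(0.25/0.1038) = 0.31703
  P(2)·log₂(P(2)/Q(2)) = 0.25·log₂(0.25/0.4354) = -0.20010
  P(3)·log₂(P(3)/Q(3)) = 0.25·log₂(0.25/0.3837) = -0.15451
  P(4)·log₂(P(4)/Q(4)) = 0.25·log₂(0.25/0.0771) = 0.42428

D_KL(P||Q) = 0.31703 - 0.20010 - 0.15451 + 0.42428 = 0.38670 ≈ 0.3867 bits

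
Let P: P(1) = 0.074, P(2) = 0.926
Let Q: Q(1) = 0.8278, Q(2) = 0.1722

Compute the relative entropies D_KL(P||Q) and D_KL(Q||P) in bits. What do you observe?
D_KL(P||Q) = 1.9895 bits, D_KL(Q||P) = 2.4659 bits. The two directions give different values (D_KL(Q||P) exceeds D_KL(P||Q) by 0.4764 bits): KL divergence is asymmetric.

D_KL(P||Q) = Σ P(x) log₂(P(x)/Q(x))

Computing term by term:
  P(1)·log₂(P(1)/Q(1)) = 0.074·log₂(0.074/0.8278) = -0.25779
  P(2)·log₂(P(2)/Q(2)) = 0.926·log₂(0.926/0.1722) = 2.24733

D_KL(P||Q) = -0.25779 + 2.24733 = 1.98954 ≈ 1.9895 bits

D_KL(Q||P) = Σ Q(x) log₂(Q(x)/P(x))

Computing term by term:
  Q(1)·log₂(Q(1)/P(1)) = 0.8278·log₂(0.8278/0.074) = 2.88379
  Q(2)·log₂(Q(2)/P(2)) = 0.1722·log₂(0.1722/0.926) = -0.41792

D_KL(Q||P) = 2.88379 - 0.41792 = 2.46587 ≈ 2.4659 bits

These are NOT equal (difference: 0.4764 bits). KL divergence is asymmetric: D_KL(P||Q) ≠ D_KL(Q||P) in general.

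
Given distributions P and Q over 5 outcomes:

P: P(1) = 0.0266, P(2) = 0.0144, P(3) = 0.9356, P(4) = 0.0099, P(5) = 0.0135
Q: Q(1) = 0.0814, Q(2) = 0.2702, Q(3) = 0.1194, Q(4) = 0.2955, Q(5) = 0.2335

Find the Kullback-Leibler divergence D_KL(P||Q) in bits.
2.5710 bits

D_KL(P||Q) = Σ P(x) log₂(P(x)/Q(x))

Computing term by term:
  P(1)·log₂(P(1)/Q(1)) = 0.0266·log₂(0.0266/0.0814) = -0.04292
  P(2)·log₂(P(2)/Q(2)) = 0.0144·log₂(0.0144/0.2702) = -0.06091
  P(3)·log₂(P(3)/Q(3)) = 0.9356·log₂(0.9356/0.1194) = 2.77882
  P(4)·log₂(P(4)/Q(4)) = 0.0099·log₂(0.0099/0.2955) = -0.04851
  P(5)·log₂(P(5)/Q(5)) = 0.0135·log₂(0.0135/0.2335) = -0.05552

D_KL(P||Q) = -0.04292 - 0.06091 + 2.77882 - 0.04851 - 0.05552 = 2.57096 ≈ 2.5710 bits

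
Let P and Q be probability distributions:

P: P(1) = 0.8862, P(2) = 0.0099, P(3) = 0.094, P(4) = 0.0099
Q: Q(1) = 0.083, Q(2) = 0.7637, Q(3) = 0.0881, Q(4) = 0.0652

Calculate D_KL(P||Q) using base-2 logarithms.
2.9475 bits

D_KL(P||Q) = Σ P(x) log₂(P(x)/Q(x))

Computing term by term:
  P(1)·log₂(P(1)/Q(1)) = 0.8862·log₂(0.8862/0.083) = 3.02766
  P(2)·log₂(P(2)/Q(2)) = 0.0099·log₂(0.0099/0.7637) = -0.06207
  P(3)·log₂(P(3)/Q(3)) = 0.094·log₂(0.094/0.0881) = 0.00879
  P(4)·log₂(P(4)/Q(4)) = 0.0099·log₂(0.0099/0.0652) = -0.02692

D_KL(P||Q) = 3.02766 - 0.06207 + 0.00879 - 0.02692 = 2.94746 ≈ 2.9475 bits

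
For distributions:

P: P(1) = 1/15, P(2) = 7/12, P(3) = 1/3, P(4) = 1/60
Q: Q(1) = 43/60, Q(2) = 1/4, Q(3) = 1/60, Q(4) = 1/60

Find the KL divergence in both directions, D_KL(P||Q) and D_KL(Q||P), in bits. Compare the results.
D_KL(P||Q) = 1.9253 bits, D_KL(Q||P) = 2.0779 bits. D_KL(Q||P) is larger than D_KL(P||Q) by 0.1526 bits; the two directions differ.

D_KL(P||Q) = Σ P(x) log₂(P(x)/Q(x))

Computing term by term:
  P(1)·log₂(P(1)/Q(1)) = (1/15)·log₂((1/15)/(43/60)) = -0.22842
  P(2)·log₂(P(2)/Q(2)) = (7/12)·log₂((7/12)/(1/4)) = 0.71306
  P(3)·log₂(P(3)/Q(3)) = (1/3)·log₂((1/3)/(1/60)) = 1.44064
  P(4)·log₂(P(4)/Q(4)) = (1/60)·log₂((1/60)/(1/60)) = 0.00000

D_KL(P||Q) = -0.22842 + 0.71306 + 1.44064 + 0.00000 = 1.92528 ≈ 1.9253 bits

D_KL(Q||P) = Σ Q(x) log₂(Q(x)/P(x))

Computing term by term:
  Q(1)·log₂(Q(1)/P(1)) = (43/60)·log₂((43/60)/(1/15)) = 2.45549
  Q(2)·log₂(Q(2)/P(2)) = (1/4)·log₂((1/4)/(7/12)) = -0.30560
  Q(3)·log₂(Q(3)/P(3)) = (1/60)·log₂((1/60)/(1/3)) = -0.07203
  Q(4)·log₂(Q(4)/P(4)) = (1/60)·log₂((1/60)/(1/60)) = 0.00000

D_KL(Q||P) = 2.45549 - 0.30560 - 0.07203 + 0.00000 = 2.07786 ≈ 2.0779 bits

These are NOT equal (difference: 0.1526 bits). KL divergence is asymmetric: D_KL(P||Q) ≠ D_KL(Q||P) in general.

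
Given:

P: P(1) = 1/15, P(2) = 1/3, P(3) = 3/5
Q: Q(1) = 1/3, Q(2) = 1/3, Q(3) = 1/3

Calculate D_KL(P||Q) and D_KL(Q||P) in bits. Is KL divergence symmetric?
D_KL(P||Q) = 0.3540 bits, D_KL(Q||P) = 0.4913 bits. No, KL divergence is not symmetric.

D_KL(P||Q) = Σ P(x) log₂(P(x)/Q(x))

Computing term by term:
  P(1)·log₂(P(1)/Q(1)) = (1/15)·log₂((1/15)/(1/3)) = -0.15480
  P(2)·log₂(P(2)/Q(2)) = (1/3)·log₂((1/3)/(1/3)) = 0.00000
  P(3)·log₂(P(3)/Q(3)) = (3/5)·log₂((3/5)/(1/3)) = 0.50880

D_KL(P||Q) = -0.15480 + 0.00000 + 0.50880 = 0.35400 ≈ 0.3540 bits

D_KL(Q||P) = Σ Q(x) log₂(Q(x)/P(x))

Computing term by term:
  Q(1)·log₂(Q(1)/P(1)) = (1/3)·log₂((1/3)/(1/15)) = 0.77398
  Q(2)·log₂(Q(2)/P(2)) = (1/3)·log₂((1/3)/(1/3)) = 0.00000
  Q(3)·log₂(Q(3)/P(3)) = (1/3)·log₂((1/3)/(3/5)) = -0.28267

D_KL(Q||P) = 0.77398 + 0.00000 - 0.28267 = 0.49131 ≈ 0.4913 bits

These are NOT equal (difference: 0.1373 bits). KL divergence is asymmetric: D_KL(P||Q) ≠ D_KL(Q||P) in general.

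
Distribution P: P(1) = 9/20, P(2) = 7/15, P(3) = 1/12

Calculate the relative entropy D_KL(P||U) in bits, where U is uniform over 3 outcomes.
0.2547 bits

U(i) = 1/3 for all i

D_KL(P||U) = Σ P(x) log₂(P(x) / (1/3))
           = Σ P(x) log₂(P(x)) + log₂(3)
           = log₂(3) - H(P)

H(P) = -Σ P(x) log₂(P(x)):
  -P(1)·log₂(P(1)) = -(9/20)·log₂(9/20) = 0.51840
  -P(2)·log₂(P(2)) = -(7/15)·log₂(7/15) = 0.51312
  -P(3)·log₂(P(3)) = -(1/12)·log₂(1/12) = 0.29875
H(P) = 0.51840 + 0.51312 + 0.29875 = 1.33027 bits

log₂(3) = 1.58496 bits

D_KL(P||U) = 1.58496 - 1.33027 = 0.25469 ≈ 0.2547 bits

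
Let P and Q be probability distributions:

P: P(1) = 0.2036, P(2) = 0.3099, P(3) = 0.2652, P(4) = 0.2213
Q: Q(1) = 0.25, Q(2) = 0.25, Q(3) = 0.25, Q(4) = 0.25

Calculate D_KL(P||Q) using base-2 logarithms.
0.0194 bits

D_KL(P||Q) = Σ P(x) log₂(P(x)/Q(x))

Computing term by term:
  P(1)·log₂(P(1)/Q(1)) = 0.2036·log₂(0.2036/0.25) = -0.06030
  P(2)·log₂(P(2)/Q(2)) = 0.3099·log₂(0.3099/0.25) = 0.09603
  P(3)·log₂(P(3)/Q(3)) = 0.2652·log₂(0.2652/0.25) = 0.02258
  P(4)·log₂(P(4)/Q(4)) = 0.2213·log₂(0.2213/0.25) = -0.03893

D_KL(P||Q) = -0.06030 + 0.09603 + 0.02258 - 0.03893 = 0.01938 ≈ 0.0194 bits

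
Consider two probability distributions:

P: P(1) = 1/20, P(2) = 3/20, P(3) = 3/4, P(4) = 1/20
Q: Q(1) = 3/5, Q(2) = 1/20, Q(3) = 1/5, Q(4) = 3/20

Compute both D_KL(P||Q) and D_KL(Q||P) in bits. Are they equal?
D_KL(P||Q) = 1.4094 bits, D_KL(Q||P) = 1.9281 bits. No, they are not equal.

D_KL(P||Q) = Σ P(x) log₂(P(x)/Q(x))

Computing term by term:
  P(1)·log₂(P(1)/Q(1)) = (1/20)·log₂((1/20)/(3/5)) = -0.17925
  P(2)·log₂(P(2)/Q(2)) = (3/20)·log₂((3/20)/(1/20)) = 0.23774
  P(3)·log₂(P(3)/Q(3)) = (3/4)·log₂((3/4)/(1/5)) = 1.43017
  P(4)·log₂(P(4)/Q(4)) = (1/20)·log₂((1/20)/(3/20)) = -0.07925

D_KL(P||Q) = -0.17925 + 0.23774 + 1.43017 - 0.07925 = 1.40941 ≈ 1.4094 bits

D_KL(Q||P) = Σ Q(x) log₂(Q(x)/P(x))

Computing term by term:
  Q(1)·log₂(Q(1)/P(1)) = (3/5)·log₂((3/5)/(1/20)) = 2.15098
  Q(2)·log₂(Q(2)/P(2)) = (1/20)·log₂((1/20)/(3/20)) = -0.07925
  Q(3)·log₂(Q(3)/P(3)) = (1/5)·log₂((1/5)/(3/4)) = -0.38138
  Q(4)·log₂(Q(4)/P(4)) = (3/20)·log₂((3/20)/(1/20)) = 0.23774

D_KL(Q||P) = 2.15098 - 0.07925 - 0.38138 + 0.23774 = 1.92809 ≈ 1.9281 bits

These are NOT equal (difference: 0.5187 bits). KL divergence is asymmetric: D_KL(P||Q) ≠ D_KL(Q||P) in general.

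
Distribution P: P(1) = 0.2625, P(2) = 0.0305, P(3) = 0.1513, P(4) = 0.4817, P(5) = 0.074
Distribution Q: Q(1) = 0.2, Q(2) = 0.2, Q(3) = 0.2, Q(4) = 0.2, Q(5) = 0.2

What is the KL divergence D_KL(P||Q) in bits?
0.4640 bits

D_KL(P||Q) = Σ P(x) log₂(P(x)/Q(x))

Computing term by term:
  P(1)·log₂(P(1)/Q(1)) = 0.2625·log₂(0.2625/0.2) = 0.10298
  P(2)·log₂(P(2)/Q(2)) = 0.0305·log₂(0.0305/0.2) = -0.08275
  P(3)·log₂(P(3)/Q(3)) = 0.1513·log₂(0.1513/0.2) = -0.06091
  P(4)·log₂(P(4)/Q(4)) = 0.4817·log₂(0.4817/0.2) = 0.61086
  P(5)·log₂(P(5)/Q(5)) = 0.074·log₂(0.074/0.2) = -0.10615

D_KL(P||Q) = 0.10298 - 0.08275 - 0.06091 + 0.61086 - 0.10615 = 0.46403 ≈ 0.4640 bits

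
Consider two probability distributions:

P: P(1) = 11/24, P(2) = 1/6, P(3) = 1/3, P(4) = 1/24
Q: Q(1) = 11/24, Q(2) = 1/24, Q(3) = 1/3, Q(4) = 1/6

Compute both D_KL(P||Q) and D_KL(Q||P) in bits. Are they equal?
D_KL(P||Q) = 0.2500 bits, D_KL(Q||P) = 0.2500 bits. Yes, in this case they are equal (although KL divergence is not symmetric in general).

D_KL(P||Q) = Σ P(x) log₂(P(x)/Q(x))

Computing term by term:
  P(1)·log₂(P(1)/Q(1)) = (11/24)·log₂((11/24)/(11/24)) = 0.00000
  P(2)·log₂(P(2)/Q(2)) = (1/6)·log₂((1/6)/(1/24)) = 0.33333
  P(3)·log₂(P(3)/Q(3)) = (1/3)·log₂((1/3)/(1/3)) = 0.00000
  P(4)·log₂(P(4)/Q(4)) = (1/24)·log₂((1/24)/(1/6)) = -0.08333

D_KL(P||Q) = 0.00000 + 0.33333 + 0.00000 - 0.08333 = 0.25000 ≈ 0.2500 bits

D_KL(Q||P) = Σ Q(x) log₂(Q(x)/P(x))

Computing term by term:
  Q(1)·log₂(Q(1)/P(1)) = (11/24)·log₂((11/24)/(11/24)) = 0.00000
  Q(2)·log₂(Q(2)/P(2)) = (1/24)·log₂((1/24)/(1/6)) = -0.08333
  Q(3)·log₂(Q(3)/P(3)) = (1/3)·log₂((1/3)/(1/3)) = 0.00000
  Q(4)·log₂(Q(4)/P(4)) = (1/6)·log₂((1/6)/(1/24)) = 0.33333

D_KL(Q||P) = 0.00000 - 0.08333 + 0.00000 + 0.33333 = 0.25000 ≈ 0.2500 bits

These ARE equal here. Q is P with outcomes relabeled (Q(2) = P(4), Q(4) = P(2)) by a relabeling that is its own inverse, so the two sums contain exactly the same terms in a different order. This is a special case — KL divergence is not symmetric in general: D_KL(P||Q) ≠ D_KL(Q||P) for most P, Q.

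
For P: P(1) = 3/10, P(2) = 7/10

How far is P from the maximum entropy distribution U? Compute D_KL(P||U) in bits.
0.1187 bits

U(i) = 1/2 for all i

D_KL(P||U) = Σ P(x) log₂(P(x) / (1/2))
           = Σ P(x) log₂(P(x)) + log₂(2)
           = log₂(2) - H(P)

H(P) = -Σ P(x) log₂(P(x)):
  -P(1)·log₂(P(1)) = -(3/10)·log₂(3/10) = 0.52109
  -P(2)·log₂(P(2)) = -(7/10)·log₂(7/10) = 0.36020
H(P) = 0.52109 + 0.36020 = 0.88129 bits

log₂(2) = 1.00000 bits

D_KL(P||U) = 1.00000 - 0.88129 = 0.11871 ≈ 0.1187 bits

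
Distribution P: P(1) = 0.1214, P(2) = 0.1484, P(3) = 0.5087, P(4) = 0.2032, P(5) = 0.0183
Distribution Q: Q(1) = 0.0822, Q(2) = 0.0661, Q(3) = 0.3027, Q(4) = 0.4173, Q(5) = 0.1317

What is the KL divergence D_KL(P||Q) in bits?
0.3594 bits

D_KL(P||Q) = Σ P(x) log₂(P(x)/Q(x))

Computing term by term:
  P(1)·log₂(P(1)/Q(1)) = 0.1214·log₂(0.1214/0.0822) = 0.06829
  P(2)·log₂(P(2)/Q(2)) = 0.1484·log₂(0.1484/0.0661) = 0.17315
  P(3)·log₂(P(3)/Q(3)) = 0.5087·log₂(0.5087/0.3027) = 0.38098
  P(4)·log₂(P(4)/Q(4)) = 0.2032·log₂(0.2032/0.4173) = -0.21096
  P(5)·log₂(P(5)/Q(5)) = 0.0183·log₂(0.0183/0.1317) = -0.05211

D_KL(P||Q) = 0.06829 + 0.17315 + 0.38098 - 0.21096 - 0.05211 = 0.35935 ≈ 0.3594 bits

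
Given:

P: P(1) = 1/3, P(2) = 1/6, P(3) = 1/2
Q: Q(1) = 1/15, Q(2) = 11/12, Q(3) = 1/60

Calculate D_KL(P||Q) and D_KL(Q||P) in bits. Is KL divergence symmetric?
D_KL(P||Q) = 2.8175 bits, D_KL(Q||P) = 2.0179 bits. No, KL divergence is not symmetric.

D_KL(P||Q) = Σ P(x) log₂(P(x)/Q(x))

Computing term by term:
  P(1)·log₂(P(1)/Q(1)) = (1/3)·log₂((1/3)/(1/15)) = 0.77398
  P(2)·log₂(P(2)/Q(2)) = (1/6)·log₂((1/6)/(11/12)) = -0.40991
  P(3)·log₂(P(3)/Q(3)) = (1/2)·log₂((1/2)/(1/60)) = 2.45345

D_KL(P||Q) = 0.77398 - 0.40991 + 2.45345 = 2.81752 ≈ 2.8175 bits

D_KL(Q||P) = Σ Q(x) log₂(Q(x)/P(x))

Computing term by term:
  Q(1)·log₂(Q(1)/P(1)) = (1/15)·log₂((1/15)/(1/3)) = -0.15480
  Q(2)·log₂(Q(2)/P(2)) = (11/12)·log₂((11/12)/(1/6)) = 2.25448
  Q(3)·log₂(Q(3)/P(3)) = (1/60)·log₂((1/60)/(1/2)) = -0.08178

D_KL(Q||P) = -0.15480 + 2.25448 - 0.08178 = 2.01790 ≈ 2.0179 bits

These are NOT equal (difference: 0.7996 bits). KL divergence is asymmetric: D_KL(P||Q) ≠ D_KL(Q||P) in general.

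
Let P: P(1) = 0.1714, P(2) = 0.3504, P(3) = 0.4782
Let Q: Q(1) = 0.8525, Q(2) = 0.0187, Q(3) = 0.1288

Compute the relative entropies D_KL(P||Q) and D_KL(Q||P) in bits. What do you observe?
D_KL(P||Q) = 1.9898 bits, D_KL(Q||P) = 1.6502 bits. The two directions give different values (D_KL(P||Q) exceeds D_KL(Q||P) by 0.3396 bits): KL divergence is asymmetric.

D_KL(P||Q) = Σ P(x) log₂(P(x)/Q(x))

Computing term by term:
  P(1)·log₂(P(1)/Q(1)) = 0.1714·log₂(0.1714/0.8525) = -0.39668
  P(2)·log₂(P(2)/Q(2)) = 0.3504·log₂(0.3504/0.0187) = 1.48145
  P(3)·log₂(P(3)/Q(3)) = 0.4782·log₂(0.4782/0.1288) = 0.90498

D_KL(P||Q) = -0.39668 + 1.48145 + 0.90498 = 1.98975 ≈ 1.9898 bits

D_KL(Q||P) = Σ Q(x) log₂(Q(x)/P(x))

Computing term by term:
  Q(1)·log₂(Q(1)/P(1)) = 0.8525·log₂(0.8525/0.1714) = 1.97297
  Q(2)·log₂(Q(2)/P(2)) = 0.0187·log₂(0.0187/0.3504) = -0.07906
  Q(3)·log₂(Q(3)/P(3)) = 0.1288·log₂(0.1288/0.4782) = -0.24375

D_KL(Q||P) = 1.97297 - 0.07906 - 0.24375 = 1.65016 ≈ 1.6502 bits

These are NOT equal (difference: 0.3396 bits). KL divergence is asymmetric: D_KL(P||Q) ≠ D_KL(Q||P) in general.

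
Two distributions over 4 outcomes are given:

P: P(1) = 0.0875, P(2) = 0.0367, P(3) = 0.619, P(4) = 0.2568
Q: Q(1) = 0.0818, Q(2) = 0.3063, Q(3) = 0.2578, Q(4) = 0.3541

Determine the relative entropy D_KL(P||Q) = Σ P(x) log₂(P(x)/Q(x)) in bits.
0.5594 bits

D_KL(P||Q) = Σ P(x) log₂(P(x)/Q(x))

Computing term by term:
  P(1)·log₂(P(1)/Q(1)) = 0.0875·log₂(0.0875/0.0818) = 0.00850
  P(2)·log₂(P(2)/Q(2)) = 0.0367·log₂(0.0367/0.3063) = -0.11234
  P(3)·log₂(P(3)/Q(3)) = 0.619·log₂(0.619/0.2578) = 0.78222
  P(4)·log₂(P(4)/Q(4)) = 0.2568·log₂(0.2568/0.3541) = -0.11903

D_KL(P||Q) = 0.00850 - 0.11234 + 0.78222 - 0.11903 = 0.55935 ≈ 0.5594 bits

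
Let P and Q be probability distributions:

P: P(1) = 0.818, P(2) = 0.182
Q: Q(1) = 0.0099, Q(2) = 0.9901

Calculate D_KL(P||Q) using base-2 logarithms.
4.7647 bits

D_KL(P||Q) = Σ P(x) log₂(P(x)/Q(x))

Computing term by term:
  P(1)·log₂(P(1)/Q(1)) = 0.818·log₂(0.818/0.0099) = 5.20946
  P(2)·log₂(P(2)/Q(2)) = 0.182·log₂(0.182/0.9901) = -0.44474

D_KL(P||Q) = 5.20946 - 0.44474 = 4.76472 ≈ 4.7647 bits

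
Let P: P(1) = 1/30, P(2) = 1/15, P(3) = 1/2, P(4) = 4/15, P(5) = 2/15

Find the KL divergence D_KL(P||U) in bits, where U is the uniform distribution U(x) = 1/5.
0.5018 bits

U(i) = 1/5 for all i

D_KL(P||U) = Σ P(x) log₂(P(x) / (1/5))
           = Σ P(x) log₂(P(x)) + log₂(5)
           = log₂(5) - H(P)

H(P) = -Σ P(x) log₂(P(x)):
  -P(1)·log₂(P(1)) = -(1/30)·log₂(1/30) = 0.16356
  -P(2)·log₂(P(2)) = -(1/15)·log₂(1/15) = 0.26046
  -P(3)·log₂(P(3)) = -(1/2)·log₂(1/2) = 0.50000
  -P(4)·log₂(P(4)) = -(4/15)·log₂(4/15) = 0.50850
  -P(5)·log₂(P(5)) = -(2/15)·log₂(2/15) = 0.38759
H(P) = 0.16356 + 0.26046 + 0.50000 + 0.50850 + 0.38759 = 1.82011 bits

log₂(5) = 2.32193 bits

D_KL(P||U) = 2.32193 - 1.82011 = 0.50182 ≈ 0.5018 bits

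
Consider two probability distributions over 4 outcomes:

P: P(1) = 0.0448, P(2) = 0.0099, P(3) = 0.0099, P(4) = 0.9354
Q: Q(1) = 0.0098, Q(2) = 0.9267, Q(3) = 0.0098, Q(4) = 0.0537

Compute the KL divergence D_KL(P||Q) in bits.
3.8898 bits

D_KL(P||Q) = Σ P(x) log₂(P(x)/Q(x))

Computing term by term:
  P(1)·log₂(P(1)/Q(1)) = 0.0448·log₂(0.0448/0.0098) = 0.09823
  P(2)·log₂(P(2)/Q(2)) = 0.0099·log₂(0.0099/0.9267) = -0.06483
  P(3)·log₂(P(3)/Q(3)) = 0.0099·log₂(0.0099/0.0098) = 0.00015
  P(4)·log₂(P(4)/Q(4)) = 0.9354·log₂(0.9354/0.0537) = 3.85627

D_KL(P||Q) = 0.09823 - 0.06483 + 0.00015 + 3.85627 = 3.88982 ≈ 3.8898 bits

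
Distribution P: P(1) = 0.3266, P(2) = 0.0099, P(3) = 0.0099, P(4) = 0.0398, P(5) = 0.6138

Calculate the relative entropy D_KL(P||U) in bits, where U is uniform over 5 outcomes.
1.0455 bits

U(i) = 1/5 for all i

D_KL(P||U) = Σ P(x) log₂(P(x) / (1/5))
           = Σ P(x) log₂(P(x)) + log₂(5)
           = log₂(5) - H(P)

H(P) = -Σ P(x) log₂(P(x)):
  -P(1)·log₂(P(1)) = -(0.3266)·log₂(0.3266) = 0.52726
  -P(2)·log₂(P(2)) = -(0.0099)·log₂(0.0099) = 0.06592
  -P(3)·log₂(P(3)) = -(0.0099)·log₂(0.0099) = 0.06592
  -P(4)·log₂(P(4)) = -(0.0398)·log₂(0.0398) = 0.18511
  -P(5)·log₂(P(5)) = -(0.6138)·log₂(0.6138) = 0.43221
H(P) = 0.52726 + 0.06592 + 0.06592 + 0.18511 + 0.43221 = 1.27642 bits

log₂(5) = 2.32193 bits

D_KL(P||U) = 2.32193 - 1.27642 = 1.04551 ≈ 1.0455 bits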